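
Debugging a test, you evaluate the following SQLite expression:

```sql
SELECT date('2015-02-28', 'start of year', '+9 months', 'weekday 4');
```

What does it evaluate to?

2015-10-01

`start of year` rewinds 2015-02-28 to 2015-01-01.
Adding +9 months to 2015-01-01 gives 2015-10-01.
`weekday 4` advances to the next Thursday; 2015-10-01 is already a Thursday, so it stays at 2015-10-01.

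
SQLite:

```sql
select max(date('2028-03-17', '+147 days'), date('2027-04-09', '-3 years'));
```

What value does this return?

date('2028-03-17', '+147 days') → 2028-08-11.
date('2027-04-09', '-3 years') → 2024-04-09.
Later of the two is 2028-08-11.

2028-08-11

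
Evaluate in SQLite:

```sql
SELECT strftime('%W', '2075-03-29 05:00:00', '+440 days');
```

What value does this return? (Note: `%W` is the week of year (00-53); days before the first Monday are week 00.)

First apply '+440 days': 2075-03-29 05:00:00 → 2076-06-11 05:00:00.
2076-06-11 is a Thursday. SQLite's %W counts Mondays since the year started; the result is 23.

23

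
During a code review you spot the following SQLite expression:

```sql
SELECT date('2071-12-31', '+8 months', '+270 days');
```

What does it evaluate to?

2073-05-28

Adding +8 months to 2071-12-31 gives 2072-08-31.
Applying '+270 days' to 2072-08-31: counting 270 days forward gives 2073-05-28.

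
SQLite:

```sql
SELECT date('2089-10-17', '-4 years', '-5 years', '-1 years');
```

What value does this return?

2079-10-17

Adding -4 years to 2089-10-17 gives 2085-10-17.
Adding -5 years to 2085-10-17 gives 2080-10-17.
Adding -1 year to 2080-10-17 gives 2079-10-17.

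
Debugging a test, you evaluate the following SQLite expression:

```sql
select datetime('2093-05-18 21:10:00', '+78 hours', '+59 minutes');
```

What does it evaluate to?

+78 hours from 2093-05-18 21:10:00 is 2093-05-22 03:10:00 (crosses midnight).
+59 minutes from 2093-05-22 03:10:00 is 2093-05-22 04:09:00.

2093-05-22 04:09:00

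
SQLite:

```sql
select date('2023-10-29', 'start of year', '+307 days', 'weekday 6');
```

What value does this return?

2023-11-04

`start of year` rewinds 2023-10-29 to 2023-01-01.
Applying '+307 days' to 2023-01-01: counting 307 days forward gives 2023-11-04.
`weekday 6` advances to the next Saturday; 2023-11-04 is already a Saturday, so it stays at 2023-11-04.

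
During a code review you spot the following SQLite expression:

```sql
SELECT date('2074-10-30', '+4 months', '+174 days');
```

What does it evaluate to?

2075-08-23

Adding +4 months to 2074-10-30 targets 2075-02-30. February 2075 has only 28 days, so SQLite normalizes the 2-day overflow forward to 2075-03-02.
Applying '+174 days' to 2075-03-02: counting 174 days forward gives 2075-08-23.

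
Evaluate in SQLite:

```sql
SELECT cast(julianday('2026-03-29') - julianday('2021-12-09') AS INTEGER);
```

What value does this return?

1571

22 days remain in December 2021 after the 9th (31 − 9).
Full months from January 2022 through February 2026 contribute their day counts.
Then 29 days into March 2026.
Total: 22 + 31 + 28 + 31 + 30 + 31 + 30 + 31 + 31 + 30 + 31 + 30 + 31 + 31 + 28 + 31 + 30 + 31 + 30 + 31 + 31 + 30 + 31 + 30 + 31 + 31 + 29 + 31 + 30 + 31 + 30 + 31 + 31 + 30 + 31 + 30 + 31 + 31 + 28 + 31 + 30 + 31 + 30 + 31 + 31 + 30 + 31 + 30 + 31 + 31 + 28 + 29 = 1571.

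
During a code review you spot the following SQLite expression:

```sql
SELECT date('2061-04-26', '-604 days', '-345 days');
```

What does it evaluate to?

2058-09-20

Applying '-604 days' to 2061-04-26: counting 604 days back gives 2059-08-31.
Applying '-345 days' to 2059-08-31: counting 345 days back gives 2058-09-20.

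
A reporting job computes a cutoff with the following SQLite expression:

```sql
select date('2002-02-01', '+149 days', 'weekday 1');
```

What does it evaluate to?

2002-07-01

Applying '+149 days' to 2002-02-01: counting 149 days forward gives 2002-06-30.
`weekday 1` advances to the next Monday; 2002-06-30 is a Sunday, so it moves forward to 2002-07-01.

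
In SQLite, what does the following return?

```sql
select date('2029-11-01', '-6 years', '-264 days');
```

2023-02-10

Adding -6 years to 2029-11-01 gives 2023-11-01.
Applying '-264 days' to 2023-11-01: counting 264 days back gives 2023-02-10.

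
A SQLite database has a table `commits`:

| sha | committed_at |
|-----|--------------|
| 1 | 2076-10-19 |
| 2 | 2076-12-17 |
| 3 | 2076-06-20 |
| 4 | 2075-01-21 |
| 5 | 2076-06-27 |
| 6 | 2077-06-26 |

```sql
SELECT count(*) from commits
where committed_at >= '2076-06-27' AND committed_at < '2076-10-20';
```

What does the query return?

Rows in [2076-06-27, 2076-10-20): 2076-10-19, 2076-06-27 → 2 rows.

2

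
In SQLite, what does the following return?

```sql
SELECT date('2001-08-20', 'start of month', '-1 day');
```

`start of month` rewinds 2001-08-20 to 2001-08-01.
Going back 1 day from 2001-08-01 reaches 2001-07-31 (last day of July, 31 days).

2001-07-31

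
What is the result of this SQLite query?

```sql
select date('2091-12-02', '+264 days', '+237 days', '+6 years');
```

Applying '+264 days' to 2091-12-02: counting 264 days forward gives 2092-08-22.
Applying '+237 days' to 2092-08-22: counting 237 days forward gives 2093-04-16.
Adding +6 years to 2093-04-16 gives 2099-04-16.

2099-04-16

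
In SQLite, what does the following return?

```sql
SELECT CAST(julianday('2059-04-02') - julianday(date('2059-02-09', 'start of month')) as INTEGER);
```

60

`start of month` rewinds 2059-02-09 to 2059-02-01.
27 days remain in February 2059 after the 1st (28 − 1).
March 2059: 31 days.
Then 2 days into April 2059.
Total: 27 + 31 + 2 = 60.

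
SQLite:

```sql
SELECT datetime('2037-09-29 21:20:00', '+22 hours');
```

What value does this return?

2037-09-30 19:20:00

+22 hours from 2037-09-29 21:20:00 is 2037-09-30 19:20:00 (crosses midnight).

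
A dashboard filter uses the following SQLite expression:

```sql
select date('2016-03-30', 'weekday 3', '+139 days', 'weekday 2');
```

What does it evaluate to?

2016-08-16

`weekday 3` advances to the next Wednesday; 2016-03-30 is already a Wednesday, so it stays at 2016-03-30.
Applying '+139 days' to 2016-03-30: counting 139 days forward gives 2016-08-16.
`weekday 2` advances to the next Tuesday; 2016-08-16 is already a Tuesday, so it stays at 2016-08-16.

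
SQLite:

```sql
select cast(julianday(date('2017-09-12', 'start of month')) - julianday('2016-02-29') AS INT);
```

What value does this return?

`start of month` rewinds 2017-09-12 to 2017-09-01.
0 days remain in February 2016 after the 29th (29 − 29).
Full months from March 2016 through August 2017 contribute their day counts.
Then 1 day into September 2017.
Total: 0 + 31 + 30 + 31 + 30 + 31 + 31 + 30 + 31 + 30 + 31 + 31 + 28 + 31 + 30 + 31 + 30 + 31 + 31 + 1 = 550.

550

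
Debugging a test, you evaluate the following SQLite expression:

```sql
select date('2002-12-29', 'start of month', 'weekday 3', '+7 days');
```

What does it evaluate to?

`start of month` rewinds 2002-12-29 to 2002-12-01.
`weekday 3` advances to the next Wednesday; 2002-12-01 is a Sunday, so it moves forward to 2002-12-04.
Advancing 7 more days within December lands on 2002-12-11.

2002-12-11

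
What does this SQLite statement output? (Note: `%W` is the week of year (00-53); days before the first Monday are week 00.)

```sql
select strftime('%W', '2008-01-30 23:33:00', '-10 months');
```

First apply '-10 months': 2008-01-30 23:33:00 → 2007-03-30 23:33:00.
2007-03-30 is a Friday. SQLite's %W counts Mondays since the year started; the result is 13.

13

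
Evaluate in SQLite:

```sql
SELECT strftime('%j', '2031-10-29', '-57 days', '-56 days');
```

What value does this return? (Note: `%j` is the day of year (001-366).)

First apply '-57 days', '-56 days': 2031-10-29 → 2031-07-08.
Day-of-year for 2031-07-08: days since 2031-01-01 inclusive = 189, zero-padded to 189.

189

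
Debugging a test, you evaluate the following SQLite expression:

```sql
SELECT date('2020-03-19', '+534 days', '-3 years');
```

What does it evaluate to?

Applying '+534 days' to 2020-03-19: counting 534 days forward gives 2021-09-04.
Adding -3 years to 2021-09-04 gives 2018-09-04.

2018-09-04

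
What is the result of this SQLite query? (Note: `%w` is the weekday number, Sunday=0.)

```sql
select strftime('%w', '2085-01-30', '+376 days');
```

0

First apply '+376 days': 2085-01-30 → 2086-02-10.
2086-02-10 is a Sunday; with Sunday=0 that is 0.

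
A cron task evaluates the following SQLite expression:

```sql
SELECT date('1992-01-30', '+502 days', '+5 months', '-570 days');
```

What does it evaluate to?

Applying '+502 days' to 1992-01-30: counting 502 days forward gives 1993-06-15.
Adding +5 months to 1993-06-15 gives 1993-11-15.
Applying '-570 days' to 1993-11-15: counting 570 days back gives 1992-04-24.

1992-04-24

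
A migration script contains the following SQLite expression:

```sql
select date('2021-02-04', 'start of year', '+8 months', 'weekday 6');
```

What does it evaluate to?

2021-09-04

`start of year` rewinds 2021-02-04 to 2021-01-01.
Adding +8 months to 2021-01-01 gives 2021-09-01.
`weekday 6` advances to the next Saturday; 2021-09-01 is a Wednesday, so it moves forward to 2021-09-04.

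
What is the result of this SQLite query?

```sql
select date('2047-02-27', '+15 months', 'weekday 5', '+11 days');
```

Adding +15 months to 2047-02-27 gives 2048-05-27.
`weekday 5` advances to the next Friday; 2048-05-27 is a Wednesday, so it moves forward to 2048-05-29.
May 2048 has 31 days; 2 remain after the 29th, so 3 days reach 2048-06-01.
Advancing 8 more days within June lands on 2048-06-09.

2048-06-09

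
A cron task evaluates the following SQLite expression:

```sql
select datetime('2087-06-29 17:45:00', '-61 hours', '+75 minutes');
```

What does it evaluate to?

2087-06-27 06:00:00

-61 hours from 2087-06-29 17:45:00 is 2087-06-27 04:45:00 (crosses midnight).
75 minutes = 1h 15m; +75 minutes from 2087-06-27 04:45:00 is 2087-06-27 06:00:00.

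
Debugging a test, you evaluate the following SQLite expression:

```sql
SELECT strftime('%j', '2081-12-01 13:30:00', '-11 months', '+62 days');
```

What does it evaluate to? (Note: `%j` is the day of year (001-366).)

First apply '-11 months', '+62 days': 2081-12-01 13:30:00 → 2081-03-04 13:30:00.
Day-of-year for 2081-03-04: days since 2081-01-01 inclusive = 63, zero-padded to 063.

063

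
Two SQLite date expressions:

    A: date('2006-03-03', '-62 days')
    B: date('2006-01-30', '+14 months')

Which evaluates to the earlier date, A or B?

A

A = 2005-12-31.
B = 2007-03-30.
A is earlier.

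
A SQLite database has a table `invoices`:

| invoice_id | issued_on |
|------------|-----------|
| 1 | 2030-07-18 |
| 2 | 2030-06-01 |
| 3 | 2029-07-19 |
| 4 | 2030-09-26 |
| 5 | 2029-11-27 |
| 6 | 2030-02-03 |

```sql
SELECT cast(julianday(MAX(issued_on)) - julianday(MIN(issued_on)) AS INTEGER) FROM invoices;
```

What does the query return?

MIN = 2029-07-19, MAX = 2030-09-26.
12 days remain in July 2029 after the 19th (31 − 19).
Full months from August 2029 through August 2030 contribute their day counts.
Then 26 days into September 2030.
Total: 12 + 31 + 30 + 31 + 30 + 31 + 31 + 28 + 31 + 30 + 31 + 30 + 31 + 31 + 26 = 434.

434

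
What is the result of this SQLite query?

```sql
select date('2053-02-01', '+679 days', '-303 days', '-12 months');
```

2053-02-12

Applying '+679 days' to 2053-02-01: counting 679 days forward gives 2054-12-12.
Applying '-303 days' to 2054-12-12: counting 303 days back gives 2054-02-12.
Adding -12 months to 2054-02-12 gives 2053-02-12.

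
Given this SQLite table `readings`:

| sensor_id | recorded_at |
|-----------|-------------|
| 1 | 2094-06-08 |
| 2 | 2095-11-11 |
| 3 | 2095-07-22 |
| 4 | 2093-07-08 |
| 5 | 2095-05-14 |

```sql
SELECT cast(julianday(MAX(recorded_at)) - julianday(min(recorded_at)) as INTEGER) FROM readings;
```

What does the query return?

856

MIN = 2093-07-08, MAX = 2095-11-11.
23 days remain in July 2093 after the 8th (31 − 8).
Full months from August 2093 through October 2095 contribute their day counts.
Then 11 days into November 2095.
Total: 23 + 31 + 30 + 31 + 30 + 31 + 31 + 28 + 31 + 30 + 31 + 30 + 31 + 31 + 30 + 31 + 30 + 31 + 31 + 28 + 31 + 30 + 31 + 30 + 31 + 31 + 30 + 31 + 11 = 856.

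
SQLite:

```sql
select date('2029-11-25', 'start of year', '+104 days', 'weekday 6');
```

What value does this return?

2029-04-21

`start of year` rewinds 2029-11-25 to 2029-01-01.
Applying '+104 days' to 2029-01-01: counting 104 days forward gives 2029-04-15.
`weekday 6` advances to the next Saturday; 2029-04-15 is a Sunday, so it moves forward to 2029-04-21.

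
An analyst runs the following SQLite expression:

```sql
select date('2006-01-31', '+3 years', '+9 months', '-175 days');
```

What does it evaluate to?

2009-05-09

Adding +3 years to 2006-01-31 gives 2009-01-31.
Adding +9 months to 2009-01-31 gives 2009-10-31.
Applying '-175 days' to 2009-10-31: counting 175 days back gives 2009-05-09.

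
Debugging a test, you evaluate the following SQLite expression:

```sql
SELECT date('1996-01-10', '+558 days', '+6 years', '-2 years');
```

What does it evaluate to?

2001-07-21

Applying '+558 days' to 1996-01-10: counting 558 days forward gives 1997-07-21.
Adding +6 years to 1997-07-21 gives 2003-07-21.
Adding -2 years to 2003-07-21 gives 2001-07-21.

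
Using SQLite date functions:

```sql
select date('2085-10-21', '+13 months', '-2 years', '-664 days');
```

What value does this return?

2083-01-27

Adding +13 months to 2085-10-21 gives 2086-11-21.
Adding -2 years to 2086-11-21 gives 2084-11-21.
Applying '-664 days' to 2084-11-21: counting 664 days back gives 2083-01-27.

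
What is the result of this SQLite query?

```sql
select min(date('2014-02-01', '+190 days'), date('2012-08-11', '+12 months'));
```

date('2014-02-01', '+190 days') → 2014-08-10.
date('2012-08-11', '+12 months') → 2013-08-11.
Earlier of the two is 2013-08-11.

2013-08-11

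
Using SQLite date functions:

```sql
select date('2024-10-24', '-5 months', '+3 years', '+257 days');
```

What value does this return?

Adding -5 months to 2024-10-24 gives 2024-05-24.
Adding +3 years to 2024-05-24 gives 2027-05-24.
Applying '+257 days' to 2027-05-24: counting 257 days forward gives 2028-02-05.

2028-02-05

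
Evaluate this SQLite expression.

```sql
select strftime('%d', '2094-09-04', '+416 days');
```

25

First apply '+416 days': 2094-09-04 → 2095-10-25.
`%d` extracts the 2-digit day of month: 25.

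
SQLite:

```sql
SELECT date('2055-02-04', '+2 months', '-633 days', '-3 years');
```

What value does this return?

2050-07-10

Adding +2 months to 2055-02-04 gives 2055-04-04.
Applying '-633 days' to 2055-04-04: counting 633 days back gives 2053-07-10.
Adding -3 years to 2053-07-10 gives 2050-07-10.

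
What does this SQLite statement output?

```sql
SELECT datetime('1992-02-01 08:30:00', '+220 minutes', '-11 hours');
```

1992-02-01 01:10:00

220 minutes = 3h 40m; +220 minutes from 1992-02-01 08:30:00 is 1992-02-01 12:10:00.
-11 hours from 1992-02-01 12:10:00 is 1992-02-01 01:10:00.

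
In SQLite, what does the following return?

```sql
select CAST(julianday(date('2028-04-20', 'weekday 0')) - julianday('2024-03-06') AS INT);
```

1509

`weekday 0` advances to the next Sunday; 2028-04-20 is a Thursday, so it moves forward to 2028-04-23.
25 days remain in March 2024 after the 6th (31 − 6).
Full months from April 2024 through March 2028 contribute their day counts.
Then 23 days into April 2028.
Total: 25 + 30 + 31 + 30 + 31 + 31 + 30 + 31 + 30 + 31 + 31 + 28 + 31 + 30 + 31 + 30 + 31 + 31 + 30 + 31 + 30 + 31 + 31 + 28 + 31 + 30 + 31 + 30 + 31 + 31 + 30 + 31 + 30 + 31 + 31 + 28 + 31 + 30 + 31 + 30 + 31 + 31 + 30 + 31 + 30 + 31 + 31 + 29 + 31 + 23 = 1509.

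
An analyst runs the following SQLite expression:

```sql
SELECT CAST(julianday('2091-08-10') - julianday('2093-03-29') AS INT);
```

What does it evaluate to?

-597

21 days remain in August 2091 after the 10th (31 − 10).
Full months from September 2091 through February 2093 contribute their day counts.
Then 29 days into March 2093.
Total: 21 + 30 + 31 + 30 + 31 + 31 + 29 + 31 + 30 + 31 + 30 + 31 + 31 + 30 + 31 + 30 + 31 + 31 + 28 + 29 = 597.
The subtraction is earlier − later, so the result is −597 → -597.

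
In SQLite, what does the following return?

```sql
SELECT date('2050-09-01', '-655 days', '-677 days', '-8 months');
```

2046-05-08

Applying '-655 days' to 2050-09-01: counting 655 days back gives 2048-11-15.
Applying '-677 days' to 2048-11-15: counting 677 days back gives 2047-01-08.
Adding -8 months to 2047-01-08 gives 2046-05-08.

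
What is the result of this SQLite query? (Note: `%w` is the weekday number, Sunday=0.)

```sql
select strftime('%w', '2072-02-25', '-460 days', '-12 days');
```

First apply '-460 days', '-12 days': 2072-02-25 → 2070-11-10.
2070-11-10 is a Monday; with Sunday=0 that is 1.

1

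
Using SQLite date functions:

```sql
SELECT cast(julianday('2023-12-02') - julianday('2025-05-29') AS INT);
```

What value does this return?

29 days remain in December 2023 after the 2nd (31 − 2).
Full months from January 2024 through April 2025 contribute their day counts.
Then 29 days into May 2025.
Total: 29 + 31 + 29 + 31 + 30 + 31 + 30 + 31 + 31 + 30 + 31 + 30 + 31 + 31 + 28 + 31 + 30 + 29 = 544.
The subtraction is earlier − later, so the result is −544 → -544.

-544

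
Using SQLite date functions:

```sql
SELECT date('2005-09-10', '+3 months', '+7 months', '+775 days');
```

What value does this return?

Adding +3 months to 2005-09-10 gives 2005-12-10.
Adding +7 months to 2005-12-10 gives 2006-07-10.
Applying '+775 days' to 2006-07-10: counting 775 days forward gives 2008-08-23.

2008-08-23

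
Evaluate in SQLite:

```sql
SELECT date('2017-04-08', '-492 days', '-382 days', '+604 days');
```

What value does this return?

Applying '-492 days' to 2017-04-08: counting 492 days back gives 2015-12-03.
Applying '-382 days' to 2015-12-03: counting 382 days back gives 2014-11-16.
Applying '+604 days' to 2014-11-16: counting 604 days forward gives 2016-07-12.

2016-07-12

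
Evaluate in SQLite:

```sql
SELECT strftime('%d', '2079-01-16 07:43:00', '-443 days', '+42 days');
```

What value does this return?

First apply '-443 days', '+42 days': 2079-01-16 07:43:00 → 2077-12-11 07:43:00.
`%d` extracts the 2-digit day of month: 11.

11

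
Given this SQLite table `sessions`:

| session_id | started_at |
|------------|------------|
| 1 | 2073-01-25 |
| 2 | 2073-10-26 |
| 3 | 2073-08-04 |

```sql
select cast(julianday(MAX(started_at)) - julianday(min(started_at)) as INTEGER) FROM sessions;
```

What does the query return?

274

MIN = 2073-01-25, MAX = 2073-10-26.
6 days remain in January 2073 after the 25th (31 − 25).
Full months from February 2073 through September 2073 contribute their day counts.
Then 26 days into October 2073.
Total: 6 + 28 + 31 + 30 + 31 + 30 + 31 + 31 + 30 + 26 = 274.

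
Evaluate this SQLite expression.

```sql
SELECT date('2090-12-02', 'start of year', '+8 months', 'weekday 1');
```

2090-09-04

`start of year` rewinds 2090-12-02 to 2090-01-01.
Adding +8 months to 2090-01-01 gives 2090-09-01.
`weekday 1` advances to the next Monday; 2090-09-01 is a Friday, so it moves forward to 2090-09-04.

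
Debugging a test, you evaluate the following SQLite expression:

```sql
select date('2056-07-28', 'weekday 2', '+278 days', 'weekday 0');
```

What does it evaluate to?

`weekday 2` advances to the next Tuesday; 2056-07-28 is a Friday, so it moves forward to 2056-08-01.
Applying '+278 days' to 2056-08-01: counting 278 days forward gives 2057-05-06.
`weekday 0` advances to the next Sunday; 2057-05-06 is already a Sunday, so it stays at 2057-05-06.

2057-05-06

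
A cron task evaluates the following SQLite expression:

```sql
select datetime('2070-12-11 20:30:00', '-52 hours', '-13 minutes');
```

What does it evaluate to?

-52 hours from 2070-12-11 20:30:00 is 2070-12-09 16:30:00 (crosses midnight).
-13 minutes from 2070-12-09 16:30:00 is 2070-12-09 16:17:00.

2070-12-09 16:17:00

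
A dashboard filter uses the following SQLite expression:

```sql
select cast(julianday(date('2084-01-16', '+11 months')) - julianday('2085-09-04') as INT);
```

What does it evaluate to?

Adding +11 months to 2084-01-16 gives 2084-12-16.
15 days remain in December 2084 after the 16th (31 − 16).
Full months from January 2085 through August 2085 contribute their day counts.
Then 4 days into September 2085.
Total: 15 + 31 + 28 + 31 + 30 + 31 + 30 + 31 + 31 + 4 = 262.
The subtraction is earlier − later, so the result is −262 → -262.

-262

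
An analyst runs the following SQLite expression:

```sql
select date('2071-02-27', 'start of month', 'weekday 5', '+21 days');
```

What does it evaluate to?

`start of month` rewinds 2071-02-27 to 2071-02-01.
`weekday 5` advances to the next Friday; 2071-02-01 is a Sunday, so it moves forward to 2071-02-06.
Advancing 21 more days within February lands on 2071-02-27.

2071-02-27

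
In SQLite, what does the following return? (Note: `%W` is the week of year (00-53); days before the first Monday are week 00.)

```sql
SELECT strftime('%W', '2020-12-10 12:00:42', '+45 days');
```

03

First apply '+45 days': 2020-12-10 12:00:42 → 2021-01-24 12:00:42.
2021-01-24 is a Sunday. SQLite's %W counts Mondays since the year started; the result is 03.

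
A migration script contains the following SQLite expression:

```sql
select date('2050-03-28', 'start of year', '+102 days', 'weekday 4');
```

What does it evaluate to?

`start of year` rewinds 2050-03-28 to 2050-01-01.
Applying '+102 days' to 2050-01-01: counting 102 days forward gives 2050-04-13.
`weekday 4` advances to the next Thursday; 2050-04-13 is a Wednesday, so it moves forward to 2050-04-14.

2050-04-14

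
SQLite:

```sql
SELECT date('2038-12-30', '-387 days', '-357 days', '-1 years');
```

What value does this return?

2035-12-16

Applying '-387 days' to 2038-12-30: counting 387 days back gives 2037-12-08.
Applying '-357 days' to 2037-12-08: counting 357 days back gives 2036-12-16.
Adding -1 year to 2036-12-16 gives 2035-12-16.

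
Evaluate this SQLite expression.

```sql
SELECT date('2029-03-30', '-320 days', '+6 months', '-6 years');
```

2022-11-14

Applying '-320 days' to 2029-03-30: counting 320 days back gives 2028-05-14.
Adding +6 months to 2028-05-14 gives 2028-11-14.
Adding -6 years to 2028-11-14 gives 2022-11-14.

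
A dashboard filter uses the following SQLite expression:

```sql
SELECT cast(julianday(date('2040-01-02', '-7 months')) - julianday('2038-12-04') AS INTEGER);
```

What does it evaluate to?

180

Adding -7 months to 2040-01-02 gives 2039-06-02.
27 days remain in December 2038 after the 4th (31 − 4).
January 2039: 31 days.
February 2039: 28 days.
March 2039: 31 days.
April 2039: 30 days.
May 2039: 31 days.
Then 2 days into June 2039.
Total: 27 + 31 + 28 + 31 + 30 + 31 + 2 = 180.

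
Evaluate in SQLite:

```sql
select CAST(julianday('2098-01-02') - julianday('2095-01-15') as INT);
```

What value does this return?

16 days remain in January 2095 after the 15th (31 − 15).
Full months from February 2095 through December 2097 contribute their day counts.
Then 2 days into January 2098.
Total: 16 + 28 + 31 + 30 + 31 + 30 + 31 + 31 + 30 + 31 + 30 + 31 + 31 + 29 + 31 + 30 + 31 + 30 + 31 + 31 + 30 + 31 + 30 + 31 + 31 + 28 + 31 + 30 + 31 + 30 + 31 + 31 + 30 + 31 + 30 + 31 + 2 = 1083.

1083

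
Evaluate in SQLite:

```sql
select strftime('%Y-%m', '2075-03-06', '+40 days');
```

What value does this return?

2075-04

First apply '+40 days': 2075-03-06 → 2075-04-15.
`%Y-%m` extracts the year-month: 2075-04.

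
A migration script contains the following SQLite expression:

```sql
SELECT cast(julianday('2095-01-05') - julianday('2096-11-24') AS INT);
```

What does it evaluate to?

26 days remain in January 2095 after the 5th (31 − 5).
Full months from February 2095 through October 2096 contribute their day counts.
Then 24 days into November 2096.
Total: 26 + 28 + 31 + 30 + 31 + 30 + 31 + 31 + 30 + 31 + 30 + 31 + 31 + 29 + 31 + 30 + 31 + 30 + 31 + 31 + 30 + 31 + 24 = 689.
The subtraction is earlier − later, so the result is −689 → -689.

-689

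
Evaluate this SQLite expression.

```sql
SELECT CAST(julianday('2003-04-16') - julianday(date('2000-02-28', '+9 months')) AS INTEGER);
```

Adding +9 months to 2000-02-28 gives 2000-11-28.
2 days remain in November 2000 after the 28th (30 − 28).
Full months from December 2000 through March 2003 contribute their day counts.
Then 16 days into April 2003.
Total: 2 + 31 + 31 + 28 + 31 + 30 + 31 + 30 + 31 + 31 + 30 + 31 + 30 + 31 + 31 + 28 + 31 + 30 + 31 + 30 + 31 + 31 + 30 + 31 + 30 + 31 + 31 + 28 + 31 + 16 = 869.

869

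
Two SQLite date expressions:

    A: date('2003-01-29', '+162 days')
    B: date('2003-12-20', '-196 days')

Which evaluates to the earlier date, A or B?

A = 2003-07-10.
B = 2003-06-07.
B is earlier.

B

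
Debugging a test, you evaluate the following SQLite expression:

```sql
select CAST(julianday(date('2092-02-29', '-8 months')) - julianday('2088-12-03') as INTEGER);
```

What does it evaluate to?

938

Adding -8 months to 2092-02-29 gives 2091-06-29.
28 days remain in December 2088 after the 3rd (31 − 3).
Full months from January 2089 through May 2091 contribute their day counts.
Then 29 days into June 2091.
Total: 28 + 31 + 28 + 31 + 30 + 31 + 30 + 31 + 31 + 30 + 31 + 30 + 31 + 31 + 28 + 31 + 30 + 31 + 30 + 31 + 31 + 30 + 31 + 30 + 31 + 31 + 28 + 31 + 30 + 31 + 29 = 938.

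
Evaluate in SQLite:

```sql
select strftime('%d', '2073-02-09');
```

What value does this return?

`%d` extracts the 2-digit day of month: 09.

09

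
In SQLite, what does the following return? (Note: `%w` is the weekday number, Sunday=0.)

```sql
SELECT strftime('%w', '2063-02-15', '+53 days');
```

First apply '+53 days': 2063-02-15 → 2063-04-09.
2063-04-09 is a Monday; with Sunday=0 that is 1.

1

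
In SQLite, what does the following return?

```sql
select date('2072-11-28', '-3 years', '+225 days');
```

2070-07-11

Adding -3 years to 2072-11-28 gives 2069-11-28.
Applying '+225 days' to 2069-11-28: counting 225 days forward gives 2070-07-11.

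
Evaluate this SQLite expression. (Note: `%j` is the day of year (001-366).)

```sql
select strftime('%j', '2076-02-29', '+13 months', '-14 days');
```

First apply '+13 months', '-14 days': 2076-02-29 → 2077-03-15.
Day-of-year for 2077-03-15: days since 2077-01-01 inclusive = 74, zero-padded to 074.

074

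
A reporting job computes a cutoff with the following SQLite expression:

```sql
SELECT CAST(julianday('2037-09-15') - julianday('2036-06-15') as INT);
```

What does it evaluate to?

457

15 days remain in June 2036 after the 15th (30 − 15).
Full months from July 2036 through August 2037 contribute their day counts.
Then 15 days into September 2037.
Total: 15 + 31 + 31 + 30 + 31 + 30 + 31 + 31 + 28 + 31 + 30 + 31 + 30 + 31 + 31 + 15 = 457.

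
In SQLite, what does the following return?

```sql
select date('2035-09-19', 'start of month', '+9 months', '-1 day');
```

`start of month` rewinds 2035-09-19 to 2035-09-01.
Adding +9 months to 2035-09-01 gives 2036-06-01.
Going back 1 day from 2036-06-01 reaches 2036-05-31 (last day of May, 31 days).

2036-05-31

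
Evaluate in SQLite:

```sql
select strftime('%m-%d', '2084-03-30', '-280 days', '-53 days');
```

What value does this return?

First apply '-280 days', '-53 days': 2084-03-30 → 2083-05-02.
`%m-%d` extracts the month-day: 05-02.

05-02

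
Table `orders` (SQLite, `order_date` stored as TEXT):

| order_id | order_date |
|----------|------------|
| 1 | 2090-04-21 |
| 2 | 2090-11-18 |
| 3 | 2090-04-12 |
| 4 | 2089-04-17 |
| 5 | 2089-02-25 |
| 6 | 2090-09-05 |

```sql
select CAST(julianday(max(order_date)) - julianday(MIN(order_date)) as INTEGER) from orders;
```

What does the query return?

631

MIN = 2089-02-25, MAX = 2090-11-18.
3 days remain in February 2089 after the 25th (28 − 25).
Full months from March 2089 through October 2090 contribute their day counts.
Then 18 days into November 2090.
Total: 3 + 31 + 30 + 31 + 30 + 31 + 31 + 30 + 31 + 30 + 31 + 31 + 28 + 31 + 30 + 31 + 30 + 31 + 31 + 30 + 31 + 18 = 631.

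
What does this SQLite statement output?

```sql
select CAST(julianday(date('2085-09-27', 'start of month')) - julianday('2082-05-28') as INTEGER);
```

`start of month` rewinds 2085-09-27 to 2085-09-01.
3 days remain in May 2082 after the 28th (31 − 28).
Full months from June 2082 through August 2085 contribute their day counts.
Then 1 day into September 2085.
Total: 3 + 30 + 31 + 31 + 30 + 31 + 30 + 31 + 31 + 28 + 31 + 30 + 31 + 30 + 31 + 31 + 30 + 31 + 30 + 31 + 31 + 29 + 31 + 30 + 31 + 30 + 31 + 31 + 30 + 31 + 30 + 31 + 31 + 28 + 31 + 30 + 31 + 30 + 31 + 31 + 1 = 1192.

1192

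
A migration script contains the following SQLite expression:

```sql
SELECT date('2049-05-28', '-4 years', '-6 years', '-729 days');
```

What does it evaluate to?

Adding -4 years to 2049-05-28 gives 2045-05-28.
Adding -6 years to 2045-05-28 gives 2039-05-28.
Applying '-729 days' to 2039-05-28: counting 729 days back gives 2037-05-29.

2037-05-29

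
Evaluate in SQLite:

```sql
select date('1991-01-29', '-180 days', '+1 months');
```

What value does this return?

1990-09-02

Applying '-180 days' to 1991-01-29: counting 180 days back gives 1990-08-02.
Adding +1 month to 1990-08-02 gives 1990-09-02.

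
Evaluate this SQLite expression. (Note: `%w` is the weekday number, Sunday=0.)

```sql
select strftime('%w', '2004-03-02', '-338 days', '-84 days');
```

0

First apply '-338 days', '-84 days': 2004-03-02 → 2003-01-05.
2003-01-05 is a Sunday; with Sunday=0 that is 0.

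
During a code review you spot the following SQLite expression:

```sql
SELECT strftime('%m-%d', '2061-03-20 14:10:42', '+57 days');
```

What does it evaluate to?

First apply '+57 days': 2061-03-20 14:10:42 → 2061-05-16 14:10:42.
`%m-%d` extracts the month-day: 05-16.

05-16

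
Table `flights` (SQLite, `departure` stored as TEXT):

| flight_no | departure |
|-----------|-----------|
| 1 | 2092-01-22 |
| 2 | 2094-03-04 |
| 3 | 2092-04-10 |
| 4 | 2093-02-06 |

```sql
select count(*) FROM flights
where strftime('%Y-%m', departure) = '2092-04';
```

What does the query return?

1

Rows with year-month 2092-04: 2092-04-10 → 1.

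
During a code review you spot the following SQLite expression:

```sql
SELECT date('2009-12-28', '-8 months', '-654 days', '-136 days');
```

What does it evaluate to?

Adding -8 months to 2009-12-28 gives 2009-04-28.
Applying '-654 days' to 2009-04-28: counting 654 days back gives 2007-07-14.
Applying '-136 days' to 2007-07-14: counting 136 days back gives 2007-02-28.

2007-02-28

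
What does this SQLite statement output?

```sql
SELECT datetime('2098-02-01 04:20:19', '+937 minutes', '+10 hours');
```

2098-02-02 05:57:19

937 minutes = 15h 37m; +937 minutes from 2098-02-01 04:20:19 is 2098-02-01 19:57:19.
+10 hours from 2098-02-01 19:57:19 is 2098-02-02 05:57:19 (crosses midnight).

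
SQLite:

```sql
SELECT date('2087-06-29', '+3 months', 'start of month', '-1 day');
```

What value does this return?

Adding +3 months to 2087-06-29 gives 2087-09-29.
`start of month` rewinds 2087-09-29 to 2087-09-01.
Going back 1 day from 2087-09-01 reaches 2087-08-31 (last day of August, 31 days).

2087-08-31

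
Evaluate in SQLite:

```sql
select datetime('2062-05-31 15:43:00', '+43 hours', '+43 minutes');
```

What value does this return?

+43 hours from 2062-05-31 15:43:00 is 2062-06-02 10:43:00 (crosses midnight).
+43 minutes from 2062-06-02 10:43:00 is 2062-06-02 11:26:00.

2062-06-02 11:26:00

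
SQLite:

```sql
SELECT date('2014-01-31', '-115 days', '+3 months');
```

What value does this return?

Applying '-115 days' to 2014-01-31: counting 115 days back gives 2013-10-08.
Adding +3 months to 2013-10-08 gives 2014-01-08.

2014-01-08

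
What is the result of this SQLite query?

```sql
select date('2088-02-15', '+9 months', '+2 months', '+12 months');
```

2090-01-15

Adding +9 months to 2088-02-15 gives 2088-11-15.
Adding +2 months to 2088-11-15 gives 2089-01-15.
Adding +12 months to 2089-01-15 gives 2090-01-15.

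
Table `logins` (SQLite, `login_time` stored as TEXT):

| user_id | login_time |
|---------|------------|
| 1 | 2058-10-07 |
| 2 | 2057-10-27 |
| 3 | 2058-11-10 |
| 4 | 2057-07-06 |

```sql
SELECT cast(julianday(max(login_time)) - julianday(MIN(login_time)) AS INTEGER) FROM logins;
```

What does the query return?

MIN = 2057-07-06, MAX = 2058-11-10.
25 days remain in July 2057 after the 6th (31 − 6).
Full months from August 2057 through October 2058 contribute their day counts.
Then 10 days into November 2058.
Total: 25 + 31 + 30 + 31 + 30 + 31 + 31 + 28 + 31 + 30 + 31 + 30 + 31 + 31 + 30 + 31 + 10 = 492.

492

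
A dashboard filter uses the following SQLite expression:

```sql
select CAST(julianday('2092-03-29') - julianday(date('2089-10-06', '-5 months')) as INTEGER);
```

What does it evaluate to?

Adding -5 months to 2089-10-06 gives 2089-05-06.
25 days remain in May 2089 after the 6th (31 − 6).
Full months from June 2089 through February 2092 contribute their day counts.
Then 29 days into March 2092.
Total: 25 + 30 + 31 + 31 + 30 + 31 + 30 + 31 + 31 + 28 + 31 + 30 + 31 + 30 + 31 + 31 + 30 + 31 + 30 + 31 + 31 + 28 + 31 + 30 + 31 + 30 + 31 + 31 + 30 + 31 + 30 + 31 + 31 + 29 + 29 = 1058.

1058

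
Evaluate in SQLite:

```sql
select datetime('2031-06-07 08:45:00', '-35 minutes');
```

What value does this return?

-35 minutes from 2031-06-07 08:45:00 is 2031-06-07 08:10:00.

2031-06-07 08:10:00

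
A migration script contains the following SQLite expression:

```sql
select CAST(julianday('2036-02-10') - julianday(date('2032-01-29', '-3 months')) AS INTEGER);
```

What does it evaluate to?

Adding -3 months to 2032-01-29 gives 2031-10-29.
2 days remain in October 2031 after the 29th (31 − 29).
Full months from November 2031 through January 2036 contribute their day counts.
Then 10 days into February 2036.
Total: 2 + 30 + 31 + 31 + 29 + 31 + 30 + 31 + 30 + 31 + 31 + 30 + 31 + 30 + 31 + 31 + 28 + 31 + 30 + 31 + 30 + 31 + 31 + 30 + 31 + 30 + 31 + 31 + 28 + 31 + 30 + 31 + 30 + 31 + 31 + 30 + 31 + 30 + 31 + 31 + 28 + 31 + 30 + 31 + 30 + 31 + 31 + 30 + 31 + 30 + 31 + 31 + 10 = 1565.

1565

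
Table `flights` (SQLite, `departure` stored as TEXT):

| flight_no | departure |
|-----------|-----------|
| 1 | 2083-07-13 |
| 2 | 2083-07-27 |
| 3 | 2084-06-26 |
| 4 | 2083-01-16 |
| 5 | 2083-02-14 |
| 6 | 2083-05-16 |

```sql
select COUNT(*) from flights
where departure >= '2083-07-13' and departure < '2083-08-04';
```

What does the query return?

2

Rows in [2083-07-13, 2083-08-04): 2083-07-13, 2083-07-27 → 2 rows.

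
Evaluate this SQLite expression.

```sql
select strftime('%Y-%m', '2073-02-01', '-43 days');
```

First apply '-43 days': 2073-02-01 → 2072-12-20.
`%Y-%m` extracts the year-month: 2072-12.

2072-12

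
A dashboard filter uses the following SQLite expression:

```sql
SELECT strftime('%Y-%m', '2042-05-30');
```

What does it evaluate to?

`%Y-%m` extracts the year-month: 2042-05.

2042-05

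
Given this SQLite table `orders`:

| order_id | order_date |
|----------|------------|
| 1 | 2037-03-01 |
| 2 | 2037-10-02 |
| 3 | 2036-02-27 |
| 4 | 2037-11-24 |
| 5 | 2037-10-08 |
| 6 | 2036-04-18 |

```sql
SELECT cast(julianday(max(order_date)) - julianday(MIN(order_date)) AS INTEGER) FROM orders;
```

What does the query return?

636

MIN = 2036-02-27, MAX = 2037-11-24.
2 days remain in February 2036 after the 27th (29 − 27).
Full months from March 2036 through October 2037 contribute their day counts.
Then 24 days into November 2037.
Total: 2 + 31 + 30 + 31 + 30 + 31 + 31 + 30 + 31 + 30 + 31 + 31 + 28 + 31 + 30 + 31 + 30 + 31 + 31 + 30 + 31 + 24 = 636.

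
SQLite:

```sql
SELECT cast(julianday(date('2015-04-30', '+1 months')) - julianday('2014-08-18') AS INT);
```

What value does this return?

285

Adding +1 month to 2015-04-30 gives 2015-05-30.
13 days remain in August 2014 after the 18th (31 − 18).
Full months from September 2014 through April 2015 contribute their day counts.
Then 30 days into May 2015.
Total: 13 + 30 + 31 + 30 + 31 + 31 + 28 + 31 + 30 + 30 = 285.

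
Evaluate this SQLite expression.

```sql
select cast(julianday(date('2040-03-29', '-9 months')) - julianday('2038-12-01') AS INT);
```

210

Adding -9 months to 2040-03-29 gives 2039-06-29.
30 days remain in December 2038 after the 1st (31 − 1).
January 2039: 31 days.
February 2039: 28 days.
March 2039: 31 days.
April 2039: 30 days.
May 2039: 31 days.
Then 29 days into June 2039.
Total: 30 + 31 + 28 + 31 + 30 + 31 + 29 = 210.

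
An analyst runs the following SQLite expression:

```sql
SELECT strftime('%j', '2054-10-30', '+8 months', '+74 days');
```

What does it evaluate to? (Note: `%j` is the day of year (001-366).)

First apply '+8 months', '+74 days': 2054-10-30 → 2055-09-12.
Day-of-year for 2055-09-12: days since 2055-01-01 inclusive = 255, zero-padded to 255.

255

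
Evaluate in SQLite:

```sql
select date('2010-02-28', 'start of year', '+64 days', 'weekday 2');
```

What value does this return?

2010-03-09

`start of year` rewinds 2010-02-28 to 2010-01-01.
Applying '+64 days' to 2010-01-01: counting 64 days forward gives 2010-03-06.
`weekday 2` advances to the next Tuesday; 2010-03-06 is a Saturday, so it moves forward to 2010-03-09.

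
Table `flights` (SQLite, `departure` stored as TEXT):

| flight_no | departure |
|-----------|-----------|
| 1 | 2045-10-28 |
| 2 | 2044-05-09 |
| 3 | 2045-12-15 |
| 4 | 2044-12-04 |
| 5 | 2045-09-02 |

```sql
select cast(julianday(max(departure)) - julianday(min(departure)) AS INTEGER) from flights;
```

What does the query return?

585

MIN = 2044-05-09, MAX = 2045-12-15.
22 days remain in May 2044 after the 9th (31 − 9).
Full months from June 2044 through November 2045 contribute their day counts.
Then 15 days into December 2045.
Total: 22 + 30 + 31 + 31 + 30 + 31 + 30 + 31 + 31 + 28 + 31 + 30 + 31 + 30 + 31 + 31 + 30 + 31 + 30 + 15 = 585.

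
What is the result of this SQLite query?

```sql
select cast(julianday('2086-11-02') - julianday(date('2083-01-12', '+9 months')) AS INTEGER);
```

Adding +9 months to 2083-01-12 gives 2083-10-12.
19 days remain in October 2083 after the 12th (31 − 12).
Full months from November 2083 through October 2086 contribute their day counts.
Then 2 days into November 2086.
Total: 19 + 30 + 31 + 31 + 29 + 31 + 30 + 31 + 30 + 31 + 31 + 30 + 31 + 30 + 31 + 31 + 28 + 31 + 30 + 31 + 30 + 31 + 31 + 30 + 31 + 30 + 31 + 31 + 28 + 31 + 30 + 31 + 30 + 31 + 31 + 30 + 31 + 2 = 1117.

1117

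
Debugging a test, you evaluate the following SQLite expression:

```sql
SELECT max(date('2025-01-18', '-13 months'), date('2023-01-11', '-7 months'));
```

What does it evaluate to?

2023-12-18

date('2025-01-18', '-13 months') → 2023-12-18.
date('2023-01-11', '-7 months') → 2022-06-11.
Later of the two is 2023-12-18.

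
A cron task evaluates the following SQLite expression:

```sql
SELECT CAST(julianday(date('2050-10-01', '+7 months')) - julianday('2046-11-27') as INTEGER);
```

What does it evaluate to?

1616

Adding +7 months to 2050-10-01 gives 2051-05-01.
3 days remain in November 2046 after the 27th (30 − 27).
Full months from December 2046 through April 2051 contribute their day counts.
Then 1 day into May 2051.
Total: 3 + 31 + 31 + 28 + 31 + 30 + 31 + 30 + 31 + 31 + 30 + 31 + 30 + 31 + 31 + 29 + 31 + 30 + 31 + 30 + 31 + 31 + 30 + 31 + 30 + 31 + 31 + 28 + 31 + 30 + 31 + 30 + 31 + 31 + 30 + 31 + 30 + 31 + 31 + 28 + 31 + 30 + 31 + 30 + 31 + 31 + 30 + 31 + 30 + 31 + 31 + 28 + 31 + 30 + 1 = 1616.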